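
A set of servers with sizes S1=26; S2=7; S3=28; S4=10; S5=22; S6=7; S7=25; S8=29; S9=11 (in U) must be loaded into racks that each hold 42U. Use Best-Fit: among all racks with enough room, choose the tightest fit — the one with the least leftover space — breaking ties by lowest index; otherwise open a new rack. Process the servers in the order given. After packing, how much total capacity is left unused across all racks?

rack 1: place S1 (26U), 16U left
rack 1: place S2 (7U), 9U left
rack 2: place S3 (28U), 14U left
rack 2: place S4 (10U), 4U left
rack 3: place S5 (22U), 20U left
rack 1: place S6 (7U), 2U left
rack 4: place S7 (25U), 17U left
rack 5: place S8 (29U), 13U left
rack 5: place S9 (11U), 2U left
5 racks × 42U = 210U; used 165U; unused 45U.

45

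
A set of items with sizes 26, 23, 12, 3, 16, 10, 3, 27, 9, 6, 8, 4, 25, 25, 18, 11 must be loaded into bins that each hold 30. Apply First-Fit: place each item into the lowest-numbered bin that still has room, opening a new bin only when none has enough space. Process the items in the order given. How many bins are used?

9

bin 1: place 26, 4 left
bin 2: place 23, 7 left
bin 3: place 12, 18 left
bin 1: place 3, 1 left
bin 3: place 16, 2 left
bin 4: place 10, 20 left
bin 2: place 3, 4 left
bin 5: place 27, 3 left
bin 4: place 9, 11 left
bin 4: place 6, 5 left
bin 6: place 8, 22 left
bin 2: place 4, 0 left
bin 7: place 25, 5 left
bin 8: place 25, 5 left
bin 6: place 18, 4 left
bin 9: place 11, 19 left
Final bins: [26,3] [23,3,4] [12,16] [10,9,6] [27] [8,18] [25] [25] [11].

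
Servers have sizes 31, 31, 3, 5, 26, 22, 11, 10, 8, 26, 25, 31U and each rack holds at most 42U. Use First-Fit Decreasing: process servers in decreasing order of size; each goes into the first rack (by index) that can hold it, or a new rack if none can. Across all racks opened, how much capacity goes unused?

65

Sorted descending: 31, 31, 31, 26, 26, 25, 22, 11, 10, 8, 5, 3.
31U → rack 1 (remaining 11U)
31U → rack 2 (remaining 11U)
31U → rack 3 (remaining 11U)
26U → rack 4 (remaining 16U)
26U → rack 5 (remaining 16U)
25U → rack 6 (remaining 17U)
22U → rack 7 (remaining 20U)
11U → rack 1 (remaining 0U)
10U → rack 2 (remaining 1U)
8U → rack 3 (remaining 3U)
5U → rack 4 (remaining 11U)
3U → rack 3 (remaining 0U)
7 racks × 42U = 294U; used 229U; unused 65U.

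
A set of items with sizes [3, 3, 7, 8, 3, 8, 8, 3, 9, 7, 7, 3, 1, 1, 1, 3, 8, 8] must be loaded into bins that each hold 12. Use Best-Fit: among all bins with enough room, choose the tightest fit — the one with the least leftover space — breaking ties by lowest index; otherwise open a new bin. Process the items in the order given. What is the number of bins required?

3 → bin 1 (remaining 9)
3 → bin 1 (remaining 6)
7 → bin 2 (remaining 5)
8 → bin 3 (remaining 4)
3 → bin 3 (remaining 1)
8 → bin 4 (remaining 4)
8 → bin 5 (remaining 4)
3 → bin 4 (remaining 1)
9 → bin 6 (remaining 3)
7 → bin 7 (remaining 5)
7 → bin 8 (remaining 5)
3 → bin 6 (remaining 0)
1 → bin 3 (remaining 0)
1 → bin 4 (remaining 0)
1 → bin 5 (remaining 3)
3 → bin 5 (remaining 0)
8 → bin 9 (remaining 4)
8 → bin 10 (remaining 4)
Final bins: [3,3] [7] [8,3,1] [8,3,1] [8,1,3] [9,3] [7] [7] [8] [8].

10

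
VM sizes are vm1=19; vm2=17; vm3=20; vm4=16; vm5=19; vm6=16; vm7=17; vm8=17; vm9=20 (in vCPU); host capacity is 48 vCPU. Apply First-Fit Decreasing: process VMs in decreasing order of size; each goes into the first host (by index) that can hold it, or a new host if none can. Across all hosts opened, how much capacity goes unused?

79

Sorted descending: 20, 20, 19, 19, 17, 17, 17, 16, 16.
Put 20 vCPU in host 1; 28 vCPU remain.
Put 20 vCPU in host 1; 8 vCPU remain.
Put 19 vCPU in host 2; 29 vCPU remain.
Put 19 vCPU in host 2; 10 vCPU remain.
Put 17 vCPU in host 3; 31 vCPU remain.
Put 17 vCPU in host 3; 14 vCPU remain.
Put 17 vCPU in host 4; 31 vCPU remain.
Put 16 vCPU in host 4; 15 vCPU remain.
Put 16 vCPU in host 5; 32 vCPU remain.
5 hosts × 48 vCPU = 240 vCPU; used 161 vCPU; unused 79 vCPU.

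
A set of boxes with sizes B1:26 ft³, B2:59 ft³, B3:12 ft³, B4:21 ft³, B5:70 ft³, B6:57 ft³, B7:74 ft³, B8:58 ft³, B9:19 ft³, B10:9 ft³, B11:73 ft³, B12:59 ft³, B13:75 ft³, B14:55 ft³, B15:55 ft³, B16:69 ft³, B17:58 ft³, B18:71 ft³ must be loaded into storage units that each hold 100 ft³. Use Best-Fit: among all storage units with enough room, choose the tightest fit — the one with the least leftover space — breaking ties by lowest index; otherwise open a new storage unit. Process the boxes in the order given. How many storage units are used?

13 storage units

storage unit 1: place B1 (26 ft³), 74 ft³ left
storage unit 1: place B2 (59 ft³), 15 ft³ left
storage unit 1: place B3 (12 ft³), 3 ft³ left
storage unit 2: place B4 (21 ft³), 79 ft³ left
storage unit 2: place B5 (70 ft³), 9 ft³ left
storage unit 3: place B6 (57 ft³), 43 ft³ left
storage unit 4: place B7 (74 ft³), 26 ft³ left
storage unit 5: place B8 (58 ft³), 42 ft³ left
storage unit 4: place B9 (19 ft³), 7 ft³ left
storage unit 2: place B10 (9 ft³), 0 ft³ left
storage unit 6: place B11 (73 ft³), 27 ft³ left
storage unit 7: place B12 (59 ft³), 41 ft³ left
storage unit 8: place B13 (75 ft³), 25 ft³ left
storage unit 9: place B14 (55 ft³), 45 ft³ left
storage unit 10: place B15 (55 ft³), 45 ft³ left
storage unit 11: place B16 (69 ft³), 31 ft³ left
storage unit 12: place B17 (58 ft³), 42 ft³ left
storage unit 13: place B18 (71 ft³), 29 ft³ left
Final storage units: [26,59,12] [21,70,9] [57] [74,19] [58] [73] [59] [75] [55] [55] [69] [58] [71].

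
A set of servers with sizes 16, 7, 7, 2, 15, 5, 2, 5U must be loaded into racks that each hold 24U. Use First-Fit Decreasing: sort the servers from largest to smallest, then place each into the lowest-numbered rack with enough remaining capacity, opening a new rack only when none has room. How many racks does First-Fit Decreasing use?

Sorted descending: 16, 15, 7, 7, 5, 5, 2, 2.
Put 16U in rack 1; 8U remain.
Put 15U in rack 2; 9U remain.
Put 7U in rack 1; 1U remain.
Put 7U in rack 2; 2U remain.
Put 5U in rack 3; 19U remain.
Put 5U in rack 3; 14U remain.
Put 2U in rack 2; 0U remain.
Put 2U in rack 3; 12U remain.
Final racks: [16,7] [15,7,2] [5,5,2].

3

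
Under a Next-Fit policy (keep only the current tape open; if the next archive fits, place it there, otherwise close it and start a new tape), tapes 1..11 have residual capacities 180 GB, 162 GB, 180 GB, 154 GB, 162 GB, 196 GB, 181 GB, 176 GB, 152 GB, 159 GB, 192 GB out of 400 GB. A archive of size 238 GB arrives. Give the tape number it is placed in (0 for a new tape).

0

Next-Fit only looks at tape 11, which has 192 GB free.
238 GB does not fit, so a new tape is opened.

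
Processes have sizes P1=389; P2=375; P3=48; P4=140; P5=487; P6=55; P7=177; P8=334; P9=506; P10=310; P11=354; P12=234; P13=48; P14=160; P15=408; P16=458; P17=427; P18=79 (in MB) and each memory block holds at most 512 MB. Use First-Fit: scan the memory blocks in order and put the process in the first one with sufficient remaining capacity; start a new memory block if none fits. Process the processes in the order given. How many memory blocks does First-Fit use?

12

memory block 1: place P1 (389 MB), 123 MB left
memory block 2: place P2 (375 MB), 137 MB left
memory block 1: place P3 (48 MB), 75 MB left
memory block 3: place P4 (140 MB), 372 MB left
memory block 4: place P5 (487 MB), 25 MB left
memory block 1: place P6 (55 MB), 20 MB left
memory block 3: place P7 (177 MB), 195 MB left
memory block 5: place P8 (334 MB), 178 MB left
memory block 6: place P9 (506 MB), 6 MB left
memory block 7: place P10 (310 MB), 202 MB left
memory block 8: place P11 (354 MB), 158 MB left
memory block 9: place P12 (234 MB), 278 MB left
memory block 2: place P13 (48 MB), 89 MB left
memory block 3: place P14 (160 MB), 35 MB left
memory block 10: place P15 (408 MB), 104 MB left
memory block 11: place P16 (458 MB), 54 MB left
memory block 12: place P17 (427 MB), 85 MB left
memory block 2: place P18 (79 MB), 10 MB left
Final memory blocks: [389,48,55] [375,48,79] [140,177,160] [487] [334] [506] [310] [354] [234] [408] [458] [427].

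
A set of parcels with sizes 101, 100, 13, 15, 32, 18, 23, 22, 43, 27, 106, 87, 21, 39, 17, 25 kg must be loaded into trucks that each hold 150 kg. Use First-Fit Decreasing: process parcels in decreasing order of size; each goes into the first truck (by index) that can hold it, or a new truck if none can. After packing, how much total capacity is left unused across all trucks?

61

Sorted descending: 106, 101, 100, 87, 43, 39, 32, 27, 25, 23, 22, 21, 18, 17, 15, 13.
106 kg → truck 1 (remaining 44 kg)
101 kg → truck 2 (remaining 49 kg)
100 kg → truck 3 (remaining 50 kg)
87 kg → truck 4 (remaining 63 kg)
43 kg → truck 1 (remaining 1 kg)
39 kg → truck 2 (remaining 10 kg)
32 kg → truck 3 (remaining 18 kg)
27 kg → truck 4 (remaining 36 kg)
25 kg → truck 4 (remaining 11 kg)
23 kg → truck 5 (remaining 127 kg)
22 kg → truck 5 (remaining 105 kg)
21 kg → truck 5 (remaining 84 kg)
18 kg → truck 3 (remaining 0 kg)
17 kg → truck 5 (remaining 67 kg)
15 kg → truck 5 (remaining 52 kg)
13 kg → truck 5 (remaining 39 kg)
5 trucks × 150 kg = 750 kg; used 689 kg; unused 61 kg.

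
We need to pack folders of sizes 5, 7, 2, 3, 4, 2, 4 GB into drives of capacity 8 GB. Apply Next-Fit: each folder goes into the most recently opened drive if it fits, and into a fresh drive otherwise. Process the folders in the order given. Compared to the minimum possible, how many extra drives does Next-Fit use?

Next-Fit: [5] [7] [2,3] [4,2] [4] → 5 drives.
Total size 27 GB; any packing needs at least ⌈27/8⌉ = 4 drives.
An optimal packing achieves that bound: [7] [5,3] [4,4] [2,2] → 4 drives.
Excess: 5 − 4 = 1.

1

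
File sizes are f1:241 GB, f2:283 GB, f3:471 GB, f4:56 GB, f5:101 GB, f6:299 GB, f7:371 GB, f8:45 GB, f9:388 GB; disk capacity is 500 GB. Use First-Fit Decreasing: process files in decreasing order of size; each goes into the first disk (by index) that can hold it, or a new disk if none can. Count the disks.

Sorted descending: 471, 388, 371, 299, 283, 241, 101, 56, 45.
471 GB → disk 1 (remaining 29 GB)
388 GB → disk 2 (remaining 112 GB)
371 GB → disk 3 (remaining 129 GB)
299 GB → disk 4 (remaining 201 GB)
283 GB → disk 5 (remaining 217 GB)
241 GB → disk 6 (remaining 259 GB)
101 GB → disk 2 (remaining 11 GB)
56 GB → disk 3 (remaining 73 GB)
45 GB → disk 3 (remaining 28 GB)
Final disks: [471] [388,101] [371,56,45] [299] [283] [241].

6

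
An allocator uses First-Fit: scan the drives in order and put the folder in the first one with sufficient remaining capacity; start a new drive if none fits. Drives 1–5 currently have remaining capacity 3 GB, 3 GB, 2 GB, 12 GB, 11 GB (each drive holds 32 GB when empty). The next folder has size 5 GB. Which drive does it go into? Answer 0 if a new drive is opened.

Drives with room: drive 4 (12 GB), drive 5 (11 GB).
The first with room is drive 4.

4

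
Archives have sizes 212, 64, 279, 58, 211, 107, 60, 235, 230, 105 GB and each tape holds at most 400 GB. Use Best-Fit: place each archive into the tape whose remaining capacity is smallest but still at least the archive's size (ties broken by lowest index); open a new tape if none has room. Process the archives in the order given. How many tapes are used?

Put 212 GB in tape 1; 188 GB remain.
Put 64 GB in tape 1; 124 GB remain.
Put 279 GB in tape 2; 121 GB remain.
Put 58 GB in tape 2; 63 GB remain.
Put 211 GB in tape 3; 189 GB remain.
Put 107 GB in tape 1; 17 GB remain.
Put 60 GB in tape 2; 3 GB remain.
Put 235 GB in tape 4; 165 GB remain.
Put 230 GB in tape 5; 170 GB remain.
Put 105 GB in tape 4; 60 GB remain.
Final tapes: [212,64,107] [279,58,60] [211] [235,105] [230].

5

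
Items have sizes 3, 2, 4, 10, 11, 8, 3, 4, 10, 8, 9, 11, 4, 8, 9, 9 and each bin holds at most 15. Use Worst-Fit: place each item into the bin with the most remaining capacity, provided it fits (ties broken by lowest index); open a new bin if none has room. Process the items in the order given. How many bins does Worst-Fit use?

3 → bin 1 (remaining 12)
2 → bin 1 (remaining 10)
4 → bin 1 (remaining 6)
10 → bin 2 (remaining 5)
11 → bin 3 (remaining 4)
8 → bin 4 (remaining 7)
3 → bin 4 (remaining 4)
4 → bin 1 (remaining 2)
10 → bin 5 (remaining 5)
8 → bin 6 (remaining 7)
9 → bin 7 (remaining 6)
11 → bin 8 (remaining 4)
4 → bin 6 (remaining 3)
8 → bin 9 (remaining 7)
9 → bin 10 (remaining 6)
9 → bin 11 (remaining 6)

11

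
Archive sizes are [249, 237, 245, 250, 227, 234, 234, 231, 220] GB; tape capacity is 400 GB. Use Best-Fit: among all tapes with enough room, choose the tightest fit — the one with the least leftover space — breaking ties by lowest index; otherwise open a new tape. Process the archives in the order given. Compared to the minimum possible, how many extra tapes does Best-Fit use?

Best-Fit: [249] [237] [245] [250] [227] [234] [234] [231] [220] → 9 tapes.
9 archives exceed 200 GB (half the capacity), and no two of those can share a tape, so at least 9 tapes are needed.
So 9 is already optimal.

0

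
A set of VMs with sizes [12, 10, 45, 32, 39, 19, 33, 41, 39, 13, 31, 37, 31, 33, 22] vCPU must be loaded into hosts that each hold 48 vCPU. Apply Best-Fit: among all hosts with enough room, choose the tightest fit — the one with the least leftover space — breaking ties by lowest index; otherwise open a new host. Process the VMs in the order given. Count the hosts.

12

12 vCPU → host 1 (remaining 36 vCPU)
10 vCPU → host 1 (remaining 26 vCPU)
45 vCPU → host 2 (remaining 3 vCPU)
32 vCPU → host 3 (remaining 16 vCPU)
39 vCPU → host 4 (remaining 9 vCPU)
19 vCPU → host 1 (remaining 7 vCPU)
33 vCPU → host 5 (remaining 15 vCPU)
41 vCPU → host 6 (remaining 7 vCPU)
39 vCPU → host 7 (remaining 9 vCPU)
13 vCPU → host 5 (remaining 2 vCPU)
31 vCPU → host 8 (remaining 17 vCPU)
37 vCPU → host 9 (remaining 11 vCPU)
31 vCPU → host 10 (remaining 17 vCPU)
33 vCPU → host 11 (remaining 15 vCPU)
22 vCPU → host 12 (remaining 26 vCPU)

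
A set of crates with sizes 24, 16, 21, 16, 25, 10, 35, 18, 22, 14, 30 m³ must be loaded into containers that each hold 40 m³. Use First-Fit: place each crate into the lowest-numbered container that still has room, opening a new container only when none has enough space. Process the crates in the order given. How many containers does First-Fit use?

Put 24 m³ in container 1; 16 m³ remain.
Put 16 m³ in container 1; 0 m³ remain.
Put 21 m³ in container 2; 19 m³ remain.
Put 16 m³ in container 2; 3 m³ remain.
Put 25 m³ in container 3; 15 m³ remain.
Put 10 m³ in container 3; 5 m³ remain.
Put 35 m³ in container 4; 5 m³ remain.
Put 18 m³ in container 5; 22 m³ remain.
Put 22 m³ in container 5; 0 m³ remain.
Put 14 m³ in container 6; 26 m³ remain.
Put 30 m³ in container 7; 10 m³ remain.
Final containers: [24,16] [21,16] [25,10] [35] [18,22] [14] [30].

7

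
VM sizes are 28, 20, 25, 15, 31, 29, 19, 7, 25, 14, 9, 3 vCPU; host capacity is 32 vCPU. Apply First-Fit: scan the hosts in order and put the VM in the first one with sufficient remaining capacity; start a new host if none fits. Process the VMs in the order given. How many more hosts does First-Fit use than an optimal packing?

0

First-Fit: [28,3] [20,7] [25] [15,14] [31] [29] [19,9] [25] → 8 hosts.
Total size 225 vCPU; any packing needs at least ⌈225/32⌉ = 8 hosts.
So 8 is already optimal.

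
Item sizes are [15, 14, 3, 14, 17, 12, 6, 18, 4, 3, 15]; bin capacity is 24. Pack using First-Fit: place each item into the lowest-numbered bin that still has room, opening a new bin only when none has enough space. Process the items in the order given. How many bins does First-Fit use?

Put 15 in bin 1; 9 remain.
Put 14 in bin 2; 10 remain.
Put 3 in bin 1; 6 remain.
Put 14 in bin 3; 10 remain.
Put 17 in bin 4; 7 remain.
Put 12 in bin 5; 12 remain.
Put 6 in bin 1; 0 remain.
Put 18 in bin 6; 6 remain.
Put 4 in bin 2; 6 remain.
Put 3 in bin 2; 3 remain.
Put 15 in bin 7; 9 remain.

7 bins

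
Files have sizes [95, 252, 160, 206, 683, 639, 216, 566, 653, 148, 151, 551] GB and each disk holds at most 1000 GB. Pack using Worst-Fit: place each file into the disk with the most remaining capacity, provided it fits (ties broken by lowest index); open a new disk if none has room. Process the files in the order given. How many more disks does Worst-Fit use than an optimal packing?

1

Worst-Fit: [95,252,160,206] [683] [639,216] [566,148] [653,151] [551] → 6 disks.
Total size 4320 GB; any packing needs at least ⌈4320/1000⌉ = 5 disks.
An optimal packing achieves that bound: [683,252] [653,216,95] [639,206,151] [566,160,148] [551] → 5 disks.
Excess: 6 − 5 = 1.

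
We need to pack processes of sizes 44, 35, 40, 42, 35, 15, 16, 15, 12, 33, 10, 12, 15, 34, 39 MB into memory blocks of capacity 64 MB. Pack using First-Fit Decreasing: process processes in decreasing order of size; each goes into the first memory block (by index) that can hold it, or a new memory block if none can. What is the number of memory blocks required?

8 memory blocks

Sorted descending: 44, 42, 40, 39, 35, 35, 34, 33, 16, 15, 15, 15, 12, 12, 10.
44 MB → memory block 1 (remaining 20 MB)
42 MB → memory block 2 (remaining 22 MB)
40 MB → memory block 3 (remaining 24 MB)
39 MB → memory block 4 (remaining 25 MB)
35 MB → memory block 5 (remaining 29 MB)
35 MB → memory block 6 (remaining 29 MB)
34 MB → memory block 7 (remaining 30 MB)
33 MB → memory block 8 (remaining 31 MB)
16 MB → memory block 1 (remaining 4 MB)
15 MB → memory block 2 (remaining 7 MB)
15 MB → memory block 3 (remaining 9 MB)
15 MB → memory block 4 (remaining 10 MB)
12 MB → memory block 5 (remaining 17 MB)
12 MB → memory block 5 (remaining 5 MB)
10 MB → memory block 4 (remaining 0 MB)
Final memory blocks: [44,16] [42,15] [40,15] [39,15,10] [35,12,12] [35] [34] [33].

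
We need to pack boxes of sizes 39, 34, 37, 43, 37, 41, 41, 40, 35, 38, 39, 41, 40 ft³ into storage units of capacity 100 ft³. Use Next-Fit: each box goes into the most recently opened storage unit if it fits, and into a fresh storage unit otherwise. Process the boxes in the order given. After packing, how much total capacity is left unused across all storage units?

Put 39 ft³ in storage unit 1; 61 ft³ remain.
Put 34 ft³ in storage unit 1; 27 ft³ remain.
Put 37 ft³ in storage unit 2; 63 ft³ remain.
Put 43 ft³ in storage unit 2; 20 ft³ remain.
Put 37 ft³ in storage unit 3; 63 ft³ remain.
Put 41 ft³ in storage unit 3; 22 ft³ remain.
Put 41 ft³ in storage unit 4; 59 ft³ remain.
Put 40 ft³ in storage unit 4; 19 ft³ remain.
Put 35 ft³ in storage unit 5; 65 ft³ remain.
Put 38 ft³ in storage unit 5; 27 ft³ remain.
Put 39 ft³ in storage unit 6; 61 ft³ remain.
Put 41 ft³ in storage unit 6; 20 ft³ remain.
Put 40 ft³ in storage unit 7; 60 ft³ remain.
7 storage units × 100 ft³ = 700 ft³; used 505 ft³; unused 195 ft³.

195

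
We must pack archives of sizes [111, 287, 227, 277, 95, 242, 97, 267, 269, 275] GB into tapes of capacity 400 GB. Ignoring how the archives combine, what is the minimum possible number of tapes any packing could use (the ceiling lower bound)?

Total size = 111 + 287 + 227 + 277 + 95 + 242 + 97 + 267 + 269 + 275 = 2147 GB.
⌈2147 / 400⌉ = 6.

6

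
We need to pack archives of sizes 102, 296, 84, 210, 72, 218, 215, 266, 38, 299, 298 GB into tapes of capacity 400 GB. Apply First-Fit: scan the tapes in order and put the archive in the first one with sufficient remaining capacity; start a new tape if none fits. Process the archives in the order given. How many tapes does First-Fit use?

102 GB → tape 1 (remaining 298 GB)
296 GB → tape 1 (remaining 2 GB)
84 GB → tape 2 (remaining 316 GB)
210 GB → tape 2 (remaining 106 GB)
72 GB → tape 2 (remaining 34 GB)
218 GB → tape 3 (remaining 182 GB)
215 GB → tape 4 (remaining 185 GB)
266 GB → tape 5 (remaining 134 GB)
38 GB → tape 3 (remaining 144 GB)
299 GB → tape 6 (remaining 101 GB)
298 GB → tape 7 (remaining 102 GB)
Final tapes: [102,296] [84,210,72] [218,38] [215] [266] [299] [298].

7 tapes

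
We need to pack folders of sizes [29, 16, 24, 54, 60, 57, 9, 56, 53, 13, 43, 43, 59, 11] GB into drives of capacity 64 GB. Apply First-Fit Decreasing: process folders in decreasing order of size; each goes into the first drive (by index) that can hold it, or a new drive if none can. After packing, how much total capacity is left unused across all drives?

49

Sorted descending: 60, 59, 57, 56, 54, 53, 43, 43, 29, 24, 16, 13, 11, 9.
60 GB → drive 1 (remaining 4 GB)
59 GB → drive 2 (remaining 5 GB)
57 GB → drive 3 (remaining 7 GB)
56 GB → drive 4 (remaining 8 GB)
54 GB → drive 5 (remaining 10 GB)
53 GB → drive 6 (remaining 11 GB)
43 GB → drive 7 (remaining 21 GB)
43 GB → drive 8 (remaining 21 GB)
29 GB → drive 9 (remaining 35 GB)
24 GB → drive 9 (remaining 11 GB)
16 GB → drive 7 (remaining 5 GB)
13 GB → drive 8 (remaining 8 GB)
11 GB → drive 6 (remaining 0 GB)
9 GB → drive 5 (remaining 1 GB)
9 drives × 64 GB = 576 GB; used 527 GB; unused 49 GB.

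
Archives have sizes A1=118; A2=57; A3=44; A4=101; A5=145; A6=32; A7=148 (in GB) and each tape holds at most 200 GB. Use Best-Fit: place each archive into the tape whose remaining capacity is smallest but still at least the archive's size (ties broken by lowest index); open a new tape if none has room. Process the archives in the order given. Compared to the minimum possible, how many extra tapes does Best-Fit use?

0

Best-Fit: [118,57] [44,101,32] [145] [148] → 4 tapes.
Total size 645 GB; any packing needs at least ⌈645/200⌉ = 4 tapes.
So 4 is already optimal.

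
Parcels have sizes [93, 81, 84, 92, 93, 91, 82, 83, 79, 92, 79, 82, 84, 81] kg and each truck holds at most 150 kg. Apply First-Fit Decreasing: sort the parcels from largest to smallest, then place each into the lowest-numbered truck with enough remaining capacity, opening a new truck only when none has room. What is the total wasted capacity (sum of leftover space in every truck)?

904

Sorted descending: 93, 93, 92, 92, 91, 84, 84, 83, 82, 82, 81, 81, 79, 79.
truck 1: place 93 kg, 57 kg left
truck 2: place 93 kg, 57 kg left
truck 3: place 92 kg, 58 kg left
truck 4: place 92 kg, 58 kg left
truck 5: place 91 kg, 59 kg left
truck 6: place 84 kg, 66 kg left
truck 7: place 84 kg, 66 kg left
truck 8: place 83 kg, 67 kg left
truck 9: place 82 kg, 68 kg left
truck 10: place 82 kg, 68 kg left
truck 11: place 81 kg, 69 kg left
truck 12: place 81 kg, 69 kg left
truck 13: place 79 kg, 71 kg left
truck 14: place 79 kg, 71 kg left
14 trucks × 150 kg = 2100 kg; used 1196 kg; unused 904 kg.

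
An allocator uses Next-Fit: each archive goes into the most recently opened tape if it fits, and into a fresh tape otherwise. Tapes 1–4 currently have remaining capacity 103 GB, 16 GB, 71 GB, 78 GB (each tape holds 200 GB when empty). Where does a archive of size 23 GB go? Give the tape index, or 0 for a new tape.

4

Next-Fit only looks at tape 4, which has 78 GB free.
23 GB fits there.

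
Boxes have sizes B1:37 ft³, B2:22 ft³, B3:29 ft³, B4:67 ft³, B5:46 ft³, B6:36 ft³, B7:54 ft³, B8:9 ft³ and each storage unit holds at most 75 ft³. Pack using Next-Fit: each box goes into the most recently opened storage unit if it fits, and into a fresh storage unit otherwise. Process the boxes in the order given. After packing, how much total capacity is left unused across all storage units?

150

Put B1 (37 ft³) in storage unit 1; 38 ft³ remain.
Put B2 (22 ft³) in storage unit 1; 16 ft³ remain.
Put B3 (29 ft³) in storage unit 2; 46 ft³ remain.
Put B4 (67 ft³) in storage unit 3; 8 ft³ remain.
Put B5 (46 ft³) in storage unit 4; 29 ft³ remain.
Put B6 (36 ft³) in storage unit 5; 39 ft³ remain.
Put B7 (54 ft³) in storage unit 6; 21 ft³ remain.
Put B8 (9 ft³) in storage unit 6; 12 ft³ remain.
6 storage units × 75 ft³ = 450 ft³; used 300 ft³; unused 150 ft³.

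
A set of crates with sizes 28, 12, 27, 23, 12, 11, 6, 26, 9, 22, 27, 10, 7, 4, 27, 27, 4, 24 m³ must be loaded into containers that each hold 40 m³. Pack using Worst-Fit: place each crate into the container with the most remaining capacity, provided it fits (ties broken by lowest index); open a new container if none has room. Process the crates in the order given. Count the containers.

Put 28 m³ in container 1; 12 m³ remain.
Put 12 m³ in container 1; 0 m³ remain.
Put 27 m³ in container 2; 13 m³ remain.
Put 23 m³ in container 3; 17 m³ remain.
Put 12 m³ in container 3; 5 m³ remain.
Put 11 m³ in container 2; 2 m³ remain.
Put 6 m³ in container 4; 34 m³ remain.
Put 26 m³ in container 4; 8 m³ remain.
Put 9 m³ in container 5; 31 m³ remain.
Put 22 m³ in container 5; 9 m³ remain.
Put 27 m³ in container 6; 13 m³ remain.
Put 10 m³ in container 6; 3 m³ remain.
Put 7 m³ in container 5; 2 m³ remain.
Put 4 m³ in container 4; 4 m³ remain.
Put 27 m³ in container 7; 13 m³ remain.
Put 27 m³ in container 8; 13 m³ remain.
Put 4 m³ in container 7; 9 m³ remain.
Put 24 m³ in container 9; 16 m³ remain.
Final containers: [28,12] [27,11] [23,12] [6,26,4] [9,22,7] [27,10] [27,4] [27] [24].

9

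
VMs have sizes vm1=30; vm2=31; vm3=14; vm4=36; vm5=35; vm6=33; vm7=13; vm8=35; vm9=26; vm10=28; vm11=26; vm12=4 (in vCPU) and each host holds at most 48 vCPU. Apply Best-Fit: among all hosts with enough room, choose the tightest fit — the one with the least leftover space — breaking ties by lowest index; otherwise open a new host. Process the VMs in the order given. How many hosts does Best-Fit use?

9

vm1 (30 vCPU) → host 1 (remaining 18 vCPU)
vm2 (31 vCPU) → host 2 (remaining 17 vCPU)
vm3 (14 vCPU) → host 2 (remaining 3 vCPU)
vm4 (36 vCPU) → host 3 (remaining 12 vCPU)
vm5 (35 vCPU) → host 4 (remaining 13 vCPU)
vm6 (33 vCPU) → host 5 (remaining 15 vCPU)
vm7 (13 vCPU) → host 4 (remaining 0 vCPU)
vm8 (35 vCPU) → host 6 (remaining 13 vCPU)
vm9 (26 vCPU) → host 7 (remaining 22 vCPU)
vm10 (28 vCPU) → host 8 (remaining 20 vCPU)
vm11 (26 vCPU) → host 9 (remaining 22 vCPU)
vm12 (4 vCPU) → host 3 (remaining 8 vCPU)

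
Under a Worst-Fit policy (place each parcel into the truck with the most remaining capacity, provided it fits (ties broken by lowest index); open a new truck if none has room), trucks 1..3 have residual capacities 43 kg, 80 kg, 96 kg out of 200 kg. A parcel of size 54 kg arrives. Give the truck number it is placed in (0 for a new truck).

3

Trucks with room: truck 2 (80 kg), truck 3 (96 kg).
Most room is truck 3 with 96 kg free.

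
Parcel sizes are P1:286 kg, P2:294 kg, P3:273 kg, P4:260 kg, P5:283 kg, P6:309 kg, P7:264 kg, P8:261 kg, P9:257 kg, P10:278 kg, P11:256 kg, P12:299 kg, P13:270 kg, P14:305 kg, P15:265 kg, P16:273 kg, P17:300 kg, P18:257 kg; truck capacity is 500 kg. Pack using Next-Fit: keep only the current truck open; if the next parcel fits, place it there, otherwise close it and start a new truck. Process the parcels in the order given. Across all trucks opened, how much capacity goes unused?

4010

P1 (286 kg) → truck 1 (remaining 214 kg)
P2 (294 kg) → truck 2 (remaining 206 kg)
P3 (273 kg) → truck 3 (remaining 227 kg)
P4 (260 kg) → truck 4 (remaining 240 kg)
P5 (283 kg) → truck 5 (remaining 217 kg)
P6 (309 kg) → truck 6 (remaining 191 kg)
P7 (264 kg) → truck 7 (remaining 236 kg)
P8 (261 kg) → truck 8 (remaining 239 kg)
P9 (257 kg) → truck 9 (remaining 243 kg)
P10 (278 kg) → truck 10 (remaining 222 kg)
P11 (256 kg) → truck 11 (remaining 244 kg)
P12 (299 kg) → truck 12 (remaining 201 kg)
P13 (270 kg) → truck 13 (remaining 230 kg)
P14 (305 kg) → truck 14 (remaining 195 kg)
P15 (265 kg) → truck 15 (remaining 235 kg)
P16 (273 kg) → truck 16 (remaining 227 kg)
P17 (300 kg) → truck 17 (remaining 200 kg)
P18 (257 kg) → truck 18 (remaining 243 kg)
18 trucks × 500 kg = 9000 kg; used 4990 kg; unused 4010 kg.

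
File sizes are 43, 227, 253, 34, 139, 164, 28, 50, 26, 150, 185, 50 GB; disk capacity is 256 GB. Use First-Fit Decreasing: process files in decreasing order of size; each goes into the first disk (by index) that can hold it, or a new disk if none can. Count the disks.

Sorted descending: 253, 227, 185, 164, 150, 139, 50, 50, 43, 34, 28, 26.
disk 1: place 253 GB, 3 GB left
disk 2: place 227 GB, 29 GB left
disk 3: place 185 GB, 71 GB left
disk 4: place 164 GB, 92 GB left
disk 5: place 150 GB, 106 GB left
disk 6: place 139 GB, 117 GB left
disk 3: place 50 GB, 21 GB left
disk 4: place 50 GB, 42 GB left
disk 5: place 43 GB, 63 GB left
disk 4: place 34 GB, 8 GB left
disk 2: place 28 GB, 1 GB left
disk 5: place 26 GB, 37 GB left
Final disks: [253] [227,28] [185,50] [164,50,34] [150,43,26] [139].

6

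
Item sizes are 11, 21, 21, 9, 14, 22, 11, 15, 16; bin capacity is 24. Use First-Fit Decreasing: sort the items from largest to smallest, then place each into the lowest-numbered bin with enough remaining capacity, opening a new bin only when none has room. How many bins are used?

7

Sorted descending: 22, 21, 21, 16, 15, 14, 11, 11, 9.
bin 1: place 22, 2 left
bin 2: place 21, 3 left
bin 3: place 21, 3 left
bin 4: place 16, 8 left
bin 5: place 15, 9 left
bin 6: place 14, 10 left
bin 7: place 11, 13 left
bin 7: place 11, 2 left
bin 5: place 9, 0 left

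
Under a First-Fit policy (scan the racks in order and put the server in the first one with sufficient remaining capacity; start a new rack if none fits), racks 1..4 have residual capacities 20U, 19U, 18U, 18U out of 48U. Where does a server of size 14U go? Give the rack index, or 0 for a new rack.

1

Racks with room: rack 1 (20U), rack 2 (19U), rack 3 (18U), rack 4 (18U).
The first with room is rack 1.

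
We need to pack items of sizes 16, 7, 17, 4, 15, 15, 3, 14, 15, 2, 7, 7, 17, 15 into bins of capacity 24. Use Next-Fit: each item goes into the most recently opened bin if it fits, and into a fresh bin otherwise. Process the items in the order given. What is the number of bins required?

8

bin 1: place 16, 8 left
bin 1: place 7, 1 left
bin 2: place 17, 7 left
bin 2: place 4, 3 left
bin 3: place 15, 9 left
bin 4: place 15, 9 left
bin 4: place 3, 6 left
bin 5: place 14, 10 left
bin 6: place 15, 9 left
bin 6: place 2, 7 left
bin 6: place 7, 0 left
bin 7: place 7, 17 left
bin 7: place 17, 0 left
bin 8: place 15, 9 left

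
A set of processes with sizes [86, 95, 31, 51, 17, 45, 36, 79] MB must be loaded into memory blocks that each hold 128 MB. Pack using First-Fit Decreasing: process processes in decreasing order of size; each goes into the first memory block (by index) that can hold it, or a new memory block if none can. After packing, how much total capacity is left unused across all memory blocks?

72

Sorted descending: 95, 86, 79, 51, 45, 36, 31, 17.
Put 95 MB in memory block 1; 33 MB remain.
Put 86 MB in memory block 2; 42 MB remain.
Put 79 MB in memory block 3; 49 MB remain.
Put 51 MB in memory block 4; 77 MB remain.
Put 45 MB in memory block 3; 4 MB remain.
Put 36 MB in memory block 2; 6 MB remain.
Put 31 MB in memory block 1; 2 MB remain.
Put 17 MB in memory block 4; 60 MB remain.
4 memory blocks × 128 MB = 512 MB; used 440 MB; unused 72 MB.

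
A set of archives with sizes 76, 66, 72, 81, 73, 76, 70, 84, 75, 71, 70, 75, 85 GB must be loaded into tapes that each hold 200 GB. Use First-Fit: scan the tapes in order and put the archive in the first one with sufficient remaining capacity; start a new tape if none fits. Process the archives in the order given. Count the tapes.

tape 1: place 76 GB, 124 GB left
tape 1: place 66 GB, 58 GB left
tape 2: place 72 GB, 128 GB left
tape 2: place 81 GB, 47 GB left
tape 3: place 73 GB, 127 GB left
tape 3: place 76 GB, 51 GB left
tape 4: place 70 GB, 130 GB left
tape 4: place 84 GB, 46 GB left
tape 5: place 75 GB, 125 GB left
tape 5: place 71 GB, 54 GB left
tape 6: place 70 GB, 130 GB left
tape 6: place 75 GB, 55 GB left
tape 7: place 85 GB, 115 GB left

7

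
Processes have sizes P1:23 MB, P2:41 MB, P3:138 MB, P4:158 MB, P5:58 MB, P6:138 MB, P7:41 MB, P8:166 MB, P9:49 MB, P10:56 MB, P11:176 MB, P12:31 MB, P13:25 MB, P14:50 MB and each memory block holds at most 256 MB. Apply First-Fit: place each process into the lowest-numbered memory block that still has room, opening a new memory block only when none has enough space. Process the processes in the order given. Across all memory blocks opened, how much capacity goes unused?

memory block 1: place P1 (23 MB), 233 MB left
memory block 1: place P2 (41 MB), 192 MB left
memory block 1: place P3 (138 MB), 54 MB left
memory block 2: place P4 (158 MB), 98 MB left
memory block 2: place P5 (58 MB), 40 MB left
memory block 3: place P6 (138 MB), 118 MB left
memory block 1: place P7 (41 MB), 13 MB left
memory block 4: place P8 (166 MB), 90 MB left
memory block 3: place P9 (49 MB), 69 MB left
memory block 3: place P10 (56 MB), 13 MB left
memory block 5: place P11 (176 MB), 80 MB left
memory block 2: place P12 (31 MB), 9 MB left
memory block 4: place P13 (25 MB), 65 MB left
memory block 4: place P14 (50 MB), 15 MB left
5 memory blocks × 256 MB = 1280 MB; used 1150 MB; unused 130 MB.

130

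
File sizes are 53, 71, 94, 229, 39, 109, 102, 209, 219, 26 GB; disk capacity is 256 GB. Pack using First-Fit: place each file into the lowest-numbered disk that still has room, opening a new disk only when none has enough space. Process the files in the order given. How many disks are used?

Put 53 GB in disk 1; 203 GB remain.
Put 71 GB in disk 1; 132 GB remain.
Put 94 GB in disk 1; 38 GB remain.
Put 229 GB in disk 2; 27 GB remain.
Put 39 GB in disk 3; 217 GB remain.
Put 109 GB in disk 3; 108 GB remain.
Put 102 GB in disk 3; 6 GB remain.
Put 209 GB in disk 4; 47 GB remain.
Put 219 GB in disk 5; 37 GB remain.
Put 26 GB in disk 1; 12 GB remain.
Final disks: [53,71,94,26] [229] [39,109,102] [209] [219].

5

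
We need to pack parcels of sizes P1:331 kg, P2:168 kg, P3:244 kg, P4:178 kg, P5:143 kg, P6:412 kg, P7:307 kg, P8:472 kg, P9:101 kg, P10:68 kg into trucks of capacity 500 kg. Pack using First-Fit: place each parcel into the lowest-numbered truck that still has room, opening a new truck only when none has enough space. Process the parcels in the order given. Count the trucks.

truck 1: place P1 (331 kg), 169 kg left
truck 1: place P2 (168 kg), 1 kg left
truck 2: place P3 (244 kg), 256 kg left
truck 2: place P4 (178 kg), 78 kg left
truck 3: place P5 (143 kg), 357 kg left
truck 4: place P6 (412 kg), 88 kg left
truck 3: place P7 (307 kg), 50 kg left
truck 5: place P8 (472 kg), 28 kg left
truck 6: place P9 (101 kg), 399 kg left
truck 2: place P10 (68 kg), 10 kg left
Final trucks: [331,168] [244,178,68] [143,307] [412] [472] [101].

6 trucks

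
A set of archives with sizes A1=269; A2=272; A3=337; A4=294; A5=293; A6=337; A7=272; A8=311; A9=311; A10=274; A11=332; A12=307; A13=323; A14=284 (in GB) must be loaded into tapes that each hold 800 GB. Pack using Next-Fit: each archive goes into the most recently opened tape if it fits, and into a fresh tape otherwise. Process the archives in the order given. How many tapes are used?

Put A1 (269 GB) in tape 1; 531 GB remain.
Put A2 (272 GB) in tape 1; 259 GB remain.
Put A3 (337 GB) in tape 2; 463 GB remain.
Put A4 (294 GB) in tape 2; 169 GB remain.
Put A5 (293 GB) in tape 3; 507 GB remain.
Put A6 (337 GB) in tape 3; 170 GB remain.
Put A7 (272 GB) in tape 4; 528 GB remain.
Put A8 (311 GB) in tape 4; 217 GB remain.
Put A9 (311 GB) in tape 5; 489 GB remain.
Put A10 (274 GB) in tape 5; 215 GB remain.
Put A11 (332 GB) in tape 6; 468 GB remain.
Put A12 (307 GB) in tape 6; 161 GB remain.
Put A13 (323 GB) in tape 7; 477 GB remain.
Put A14 (284 GB) in tape 7; 193 GB remain.

7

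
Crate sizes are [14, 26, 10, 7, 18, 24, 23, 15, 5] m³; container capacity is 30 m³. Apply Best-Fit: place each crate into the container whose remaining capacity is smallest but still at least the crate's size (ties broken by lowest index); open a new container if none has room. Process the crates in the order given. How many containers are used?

6

container 1: place 14 m³, 16 m³ left
container 2: place 26 m³, 4 m³ left
container 1: place 10 m³, 6 m³ left
container 3: place 7 m³, 23 m³ left
container 3: place 18 m³, 5 m³ left
container 4: place 24 m³, 6 m³ left
container 5: place 23 m³, 7 m³ left
container 6: place 15 m³, 15 m³ left
container 3: place 5 m³, 0 m³ left
Final containers: [14,10] [26] [7,18,5] [24] [23] [15].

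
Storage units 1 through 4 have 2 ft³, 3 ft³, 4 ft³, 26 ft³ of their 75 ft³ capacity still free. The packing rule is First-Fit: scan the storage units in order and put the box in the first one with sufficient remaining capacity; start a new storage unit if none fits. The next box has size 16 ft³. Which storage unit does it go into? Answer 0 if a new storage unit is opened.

4

Storage units with room: storage unit 4 (26 ft³).
The first with room is storage unit 4.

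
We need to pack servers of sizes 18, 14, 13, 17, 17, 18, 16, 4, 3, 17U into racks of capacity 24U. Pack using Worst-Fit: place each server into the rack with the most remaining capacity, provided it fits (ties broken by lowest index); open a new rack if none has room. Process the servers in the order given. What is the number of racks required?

rack 1: place 18U, 6U left
rack 2: place 14U, 10U left
rack 3: place 13U, 11U left
rack 4: place 17U, 7U left
rack 5: place 17U, 7U left
rack 6: place 18U, 6U left
rack 7: place 16U, 8U left
rack 3: place 4U, 7U left
rack 2: place 3U, 7U left
rack 8: place 17U, 7U left

8 racks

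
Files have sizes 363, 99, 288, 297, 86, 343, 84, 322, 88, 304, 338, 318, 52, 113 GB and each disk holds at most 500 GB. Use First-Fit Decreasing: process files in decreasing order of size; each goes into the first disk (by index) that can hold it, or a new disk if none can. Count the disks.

Sorted descending: 363, 343, 338, 322, 318, 304, 297, 288, 113, 99, 88, 86, 84, 52.
Put 363 GB in disk 1; 137 GB remain.
Put 343 GB in disk 2; 157 GB remain.
Put 338 GB in disk 3; 162 GB remain.
Put 322 GB in disk 4; 178 GB remain.
Put 318 GB in disk 5; 182 GB remain.
Put 304 GB in disk 6; 196 GB remain.
Put 297 GB in disk 7; 203 GB remain.
Put 288 GB in disk 8; 212 GB remain.
Put 113 GB in disk 1; 24 GB remain.
Put 99 GB in disk 2; 58 GB remain.
Put 88 GB in disk 3; 74 GB remain.
Put 86 GB in disk 4; 92 GB remain.
Put 84 GB in disk 4; 8 GB remain.
Put 52 GB in disk 2; 6 GB remain.
Final disks: [363,113] [343,99,52] [338,88] [322,86,84] [318] [304] [297] [288].

8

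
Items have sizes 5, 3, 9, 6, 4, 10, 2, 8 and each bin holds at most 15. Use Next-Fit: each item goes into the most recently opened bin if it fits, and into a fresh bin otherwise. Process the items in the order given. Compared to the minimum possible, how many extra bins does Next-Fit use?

0

Next-Fit: [5,3] [9,6] [4,10] [2,8] → 4 bins.
Total size 47; any packing needs at least ⌈47/15⌉ = 4 bins.
So 4 is already optimal.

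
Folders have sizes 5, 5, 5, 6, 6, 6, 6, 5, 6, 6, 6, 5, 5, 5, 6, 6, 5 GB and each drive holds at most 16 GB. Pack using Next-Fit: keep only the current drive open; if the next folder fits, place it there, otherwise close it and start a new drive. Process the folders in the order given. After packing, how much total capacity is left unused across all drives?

34

5 GB → drive 1 (remaining 11 GB)
5 GB → drive 1 (remaining 6 GB)
5 GB → drive 1 (remaining 1 GB)
6 GB → drive 2 (remaining 10 GB)
6 GB → drive 2 (remaining 4 GB)
6 GB → drive 3 (remaining 10 GB)
6 GB → drive 3 (remaining 4 GB)
5 GB → drive 4 (remaining 11 GB)
6 GB → drive 4 (remaining 5 GB)
6 GB → drive 5 (remaining 10 GB)
6 GB → drive 5 (remaining 4 GB)
5 GB → drive 6 (remaining 11 GB)
5 GB → drive 6 (remaining 6 GB)
5 GB → drive 6 (remaining 1 GB)
6 GB → drive 7 (remaining 10 GB)
6 GB → drive 7 (remaining 4 GB)
5 GB → drive 8 (remaining 11 GB)
8 drives × 16 GB = 128 GB; used 94 GB; unused 34 GB.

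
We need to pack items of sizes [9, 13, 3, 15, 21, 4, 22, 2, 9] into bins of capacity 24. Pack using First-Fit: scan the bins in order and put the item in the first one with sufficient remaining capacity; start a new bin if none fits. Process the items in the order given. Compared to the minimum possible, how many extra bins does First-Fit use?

First-Fit: [9,13,2] [3,15,4] [21] [22] [9] → 5 bins.
Total size 98; any packing needs at least ⌈98/24⌉ = 5 bins.
So 5 is already optimal.

0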